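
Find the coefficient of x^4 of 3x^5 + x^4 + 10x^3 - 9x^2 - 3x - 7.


Read off the coefficient of x^4: 1


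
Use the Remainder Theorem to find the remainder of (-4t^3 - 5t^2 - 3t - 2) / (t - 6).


By the Remainder Theorem, the remainder equals p(6):
  -4*(6)^3 = -864
  -5*(6)^2 = -180
  -3*(6)^1 = -18
  constant: -2
Sum: -864 - 180 - 18 - 2 = -1064


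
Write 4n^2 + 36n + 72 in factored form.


Roots satisfy r1 + r2 = -b/a = -9 and r1*r2 = c/a = 18.
So r1 = -6, r2 = -3.
4n^2 + 36n + 72 = 4(n - r1)(n - r2) = 4(n + 6)(n + 3)


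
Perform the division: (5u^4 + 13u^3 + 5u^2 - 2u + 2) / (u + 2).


(5u^4 + 13u^3 + 5u^2 - 2u + 2) / (u + 2)
Step 1: 5u^3 * (u + 2) = 5u^4 + 10u^3; subtract.
Step 2: 3u^2 * (u + 2) = 3u^3 + 6u^2; subtract.
Step 3: -u * (u + 2) = -u^2 - 2u; subtract.
Step 4: 0 * (u + 2) = 0; subtract.
Quotient: 5u^3 + 3u^2 - u, Remainder: 2


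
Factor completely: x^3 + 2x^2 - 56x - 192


Try integer roots (divisors of -192). x=-6: p(-6)=0.
Divide out (x + 6): quotient is x^2 - 4x - 32.
Factor the quadratic: (x + 4)(x - 8)
Result: (x + 6)(x + 4)(x - 8)


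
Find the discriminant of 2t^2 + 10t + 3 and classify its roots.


D = b^2 - 4ac = (10)^2 - 4(2)(3) = 100 - 24 = 76
Since D > 0: two distinct irrational roots


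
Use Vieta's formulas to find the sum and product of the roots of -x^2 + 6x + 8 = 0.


For ax^2+bx+c=0: sum = -b/a, product = c/a.
a=-1, b=6, c=8
Sum = -(6)/-1 = 6
Product = (8)/-1 = -8


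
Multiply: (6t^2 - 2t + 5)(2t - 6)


Distribute each term of the first polynomial:
  (6t^2)(2t - 6) = 12t^3 - 36t^2
  (-2t)(2t - 6) = -4t^2 + 12t
  (5)(2t - 6) = 10t - 30
Sum: 12t^3 - 40t^2 + 22t - 30


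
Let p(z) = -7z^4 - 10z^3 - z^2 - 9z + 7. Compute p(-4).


Using direct substitution:
  -7 * (-4)^4 = -1792
  -10 * (-4)^3 = 640
  -1 * (-4)^2 = -16
  -9 * (-4)^1 = 36
  constant: 7
Sum = -1792 + 640 - 16 + 36 + 7 = -1125


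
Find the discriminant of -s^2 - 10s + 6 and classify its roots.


D = b^2 - 4ac = (-10)^2 - 4(-1)(6) = 100 + 24 = 124
Since D > 0: two distinct irrational roots


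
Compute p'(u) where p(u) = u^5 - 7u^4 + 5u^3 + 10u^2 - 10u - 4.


Apply the power rule term by term:
  d/du(u^5) = 5u^4
  d/du(-7u^4) = -28u^3
  d/du(5u^3) = 15u^2
  d/du(10u^2) = 20u
  d/du(-10u) = -10
  d/du(-4) = 0
p'(u) = 5u^4 - 28u^3 + 15u^2 + 20u - 10


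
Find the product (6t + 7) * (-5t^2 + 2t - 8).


Distribute each term of the first polynomial:
  (6t)(-5t^2 + 2t - 8) = -30t^3 + 12t^2 - 48t
  (7)(-5t^2 + 2t - 8) = -35t^2 + 14t - 56
Sum: -30t^3 - 23t^2 - 34t - 56


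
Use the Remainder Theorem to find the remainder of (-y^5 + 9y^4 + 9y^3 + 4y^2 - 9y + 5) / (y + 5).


By the Remainder Theorem, the remainder equals p(-5):
  -1*(-5)^5 = 3125
  9*(-5)^4 = 5625
  9*(-5)^3 = -1125
  4*(-5)^2 = 100
  -9*(-5)^1 = 45
  constant: 5
Sum: 3125 + 5625 - 1125 + 100 + 45 + 5 = 7775


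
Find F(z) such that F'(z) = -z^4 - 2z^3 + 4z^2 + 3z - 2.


Reverse power rule on each term:
  ∫ -z^4 dz = -(1/5)z^5
  ∫ -2z^3 dz = -(1/2)z^4
  ∫ 4z^2 dz = (4/3)z^3
  ∫ 3z dz = (3/2)z^2
  ∫ -2 dz = -2z
F(z) = -(1/5)z^5 - (1/2)z^4 + (4/3)z^3 + (3/2)z^2 - 2z + C


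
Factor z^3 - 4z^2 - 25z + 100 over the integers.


Try integer roots (divisors of 100). z=4: p(4)=0.
Divide out (z - 4): quotient is z^2 - 25.
Factor the quadratic: (z + 5)(z - 5)
Result: (z - 4)(z + 5)(z - 5)


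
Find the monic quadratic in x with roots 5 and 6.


p(x) = (x - 5)(x - 6)
Expand: x^2 - 11x + 30


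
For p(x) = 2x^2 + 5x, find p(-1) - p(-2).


p(-1) = -3
p(-2) = -2
p(-1) - p(-2) = -3 + 2 = -1


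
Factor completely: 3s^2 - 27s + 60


Roots satisfy r1 + r2 = -b/a = 9 and r1*r2 = c/a = 20.
So r1 = 5, r2 = 4.
3s^2 - 27s + 60 = 3(s - r1)(s - r2) = 3(s - 5)(s - 4)


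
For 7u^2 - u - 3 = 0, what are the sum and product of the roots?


For au^2+bu+c=0: sum = -b/a, product = c/a.
a=7, b=-1, c=-3
Sum = -(-1)/7 = 1/7
Product = (-3)/7 = -3/7


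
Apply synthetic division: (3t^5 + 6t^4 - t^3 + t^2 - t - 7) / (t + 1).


Synthetic division with c = -1. Coefficients: 3, 6, -1, 1, -1, -7
Bring down 3.
  3 * -1 = -3; -3 + 6 = 3
  3 * -1 = -3; -3 - 1 = -4
  -4 * -1 = 4; 4 + 1 = 5
  5 * -1 = -5; -5 - 1 = -6
  -6 * -1 = 6; 6 - 7 = -1
Quotient: 3t^4 + 3t^3 - 4t^2 + 5t - 6, Remainder: -1


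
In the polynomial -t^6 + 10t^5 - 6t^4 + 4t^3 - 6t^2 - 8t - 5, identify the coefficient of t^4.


Read off the coefficient of t^4: -6


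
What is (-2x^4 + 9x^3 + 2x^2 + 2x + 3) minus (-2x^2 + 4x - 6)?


Distribute the minus sign:
  (-2x^4 + 9x^3 + 2x^2 + 2x + 3)
- (-2x^2 + 4x - 6)
Negate second polynomial: 2x^2 - 4x + 6
Add: -2x^4 + 9x^3 + 4x^2 - 2x + 9


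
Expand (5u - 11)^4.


Expand (5u - 11)^4 by repeated multiplication:
  (5u - 11)^2 = 25u^2 - 110u + 121
  (5u - 11)^3 = 125u^3 - 825u^2 + 1815u - 1331
= 625u^4 - 5500u^3 + 18150u^2 - 26620u + 14641


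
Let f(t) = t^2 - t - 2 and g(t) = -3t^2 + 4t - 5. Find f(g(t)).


Substitute g(t) into f:
f(g(t)) = 1*(-3t^2 + 4t - 5)^2 + (-1)*(-3t^2 + 4t - 5) + (-2)
(-3t^2 + 4t - 5)^2 = 9t^4 - 24t^3 + 46t^2 - 40t + 25
Expand and combine: 9t^4 - 24t^3 + 49t^2 - 44t + 28


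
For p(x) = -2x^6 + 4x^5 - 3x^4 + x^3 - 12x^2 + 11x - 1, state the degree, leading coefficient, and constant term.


Highest power of x is 6, with coefficient -2. Constant term is -1.
Degree = 6, leading coefficient = -2, constant term = -1


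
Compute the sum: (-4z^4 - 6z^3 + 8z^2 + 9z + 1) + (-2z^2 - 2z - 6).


Align terms by degree and add:
  -4z^4 - 6z^3 + 8z^2 + 9z + 1
  -2z^2 - 2z - 6
= -4z^4 - 6z^3 + 6z^2 + 7z - 5


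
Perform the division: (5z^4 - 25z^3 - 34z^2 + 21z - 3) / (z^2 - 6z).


(5z^4 - 25z^3 - 34z^2 + 21z - 3) / (z^2 - 6z)
Step 1: 5z^2 * (z^2 - 6z) = 5z^4 - 30z^3; subtract.
Step 2: 5z * (z^2 - 6z) = 5z^3 - 30z^2; subtract.
Step 3: -4 * (z^2 - 6z) = -4z^2 + 24z; subtract.
Quotient: 5z^2 + 5z - 4, Remainder: -3z - 3


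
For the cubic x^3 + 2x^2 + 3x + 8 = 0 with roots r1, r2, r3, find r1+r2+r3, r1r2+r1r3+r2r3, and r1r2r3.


Monic cubic x^3+bx^2+cx+d=0: sum=-b, pairwise sum=c, product=-d.
b=2, c=3, d=8
r1+r2+r3 = -2
r1r2+r1r3+r2r3 = 3
r1r2r3 = -8


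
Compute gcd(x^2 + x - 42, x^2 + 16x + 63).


Factor each:
  x^2 + x - 42 = (x + 7)(x - 6)
  x^2 + 16x + 63 = (x + 7)(x + 9)
Common monic factor: x + 7


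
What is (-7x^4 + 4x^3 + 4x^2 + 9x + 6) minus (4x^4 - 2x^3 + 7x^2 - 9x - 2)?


Distribute the minus sign:
  (-7x^4 + 4x^3 + 4x^2 + 9x + 6)
- (4x^4 - 2x^3 + 7x^2 - 9x - 2)
Negate second polynomial: -4x^4 + 2x^3 - 7x^2 + 9x + 2
Add: -11x^4 + 6x^3 - 3x^2 + 18x + 8


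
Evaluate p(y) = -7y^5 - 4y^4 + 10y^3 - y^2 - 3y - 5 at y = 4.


Using direct substitution:
  -7 * (4)^5 = -7168
  -4 * (4)^4 = -1024
  10 * (4)^3 = 640
  -1 * (4)^2 = -16
  -3 * (4)^1 = -12
  constant: -5
Sum = -7168 - 1024 + 640 - 16 - 12 - 5 = -7585


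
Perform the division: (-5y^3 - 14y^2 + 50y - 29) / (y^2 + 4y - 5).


(-5y^3 - 14y^2 + 50y - 29) / (y^2 + 4y - 5)
Step 1: -5y * (y^2 + 4y - 5) = -5y^3 - 20y^2 + 25y; subtract.
Step 2: 6 * (y^2 + 4y - 5) = 6y^2 + 24y - 30; subtract.
Quotient: -5y + 6, Remainder: y + 1


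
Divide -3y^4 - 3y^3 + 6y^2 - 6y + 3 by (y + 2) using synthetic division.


Synthetic division with c = -2. Coefficients: -3, -3, 6, -6, 3
Bring down -3.
  -3 * -2 = 6; 6 - 3 = 3
  3 * -2 = -6; -6 + 6 = 0
  0 * -2 = 0; 0 - 6 = -6
  -6 * -2 = 12; 12 + 3 = 15
Quotient: -3y^3 + 3y^2 - 6, Remainder: 15


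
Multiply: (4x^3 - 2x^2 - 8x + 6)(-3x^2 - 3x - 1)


Distribute each term of the first polynomial:
  (4x^3)(-3x^2 - 3x - 1) = -12x^5 - 12x^4 - 4x^3
  (-2x^2)(-3x^2 - 3x - 1) = 6x^4 + 6x^3 + 2x^2
  (-8x)(-3x^2 - 3x - 1) = 24x^3 + 24x^2 + 8x
  (6)(-3x^2 - 3x - 1) = -18x^2 - 18x - 6
Sum: -12x^5 - 6x^4 + 26x^3 + 8x^2 - 10x - 6


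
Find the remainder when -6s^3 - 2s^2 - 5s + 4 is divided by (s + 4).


By the Remainder Theorem, the remainder equals p(-4):
  -6*(-4)^3 = 384
  -2*(-4)^2 = -32
  -5*(-4)^1 = 20
  constant: 4
Sum: 384 - 32 + 20 + 4 = 376


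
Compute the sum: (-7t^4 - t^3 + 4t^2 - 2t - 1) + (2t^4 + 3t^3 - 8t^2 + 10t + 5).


Align terms by degree and add:
  -7t^4 - t^3 + 4t^2 - 2t - 1
+ 2t^4 + 3t^3 - 8t^2 + 10t + 5
= -5t^4 + 2t^3 - 4t^2 + 8t + 4


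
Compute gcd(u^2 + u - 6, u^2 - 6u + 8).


Factor each:
  u^2 + u - 6 = (u - 2)(u + 3)
  u^2 - 6u + 8 = (u - 2)(u - 4)
Common monic factor: u - 2


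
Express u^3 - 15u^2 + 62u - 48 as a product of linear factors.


Try integer roots (divisors of -48). u=1: p(1)=0.
Divide out (u - 1): quotient is u^2 - 14u + 48.
Factor the quadratic: (u - 6)(u - 8)
Result: (u - 1)(u - 6)(u - 8)


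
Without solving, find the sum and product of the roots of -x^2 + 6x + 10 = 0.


For ax^2+bx+c=0: sum = -b/a, product = c/a.
a=-1, b=6, c=10
Sum = -(6)/-1 = 6
Product = (10)/-1 = -10


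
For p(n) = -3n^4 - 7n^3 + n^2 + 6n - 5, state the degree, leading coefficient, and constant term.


Highest power of n is 4, with coefficient -3. Constant term is -5.
Degree = 4, leading coefficient = -3, constant term = -5


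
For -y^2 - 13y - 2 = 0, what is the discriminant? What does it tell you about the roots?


D = b^2 - 4ac = (-13)^2 - 4(-1)(-2) = 169 - 8 = 161
Since D > 0: two distinct irrational roots


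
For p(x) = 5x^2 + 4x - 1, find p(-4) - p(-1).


p(-4) = 63
p(-1) = 0
p(-4) - p(-1) = 63 = 63


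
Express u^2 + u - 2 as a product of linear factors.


Roots satisfy r1 + r2 = -b/a = -1 and r1*r2 = c/a = -2.
So r1 = -2, r2 = 1.
u^2 + u - 2 = (u - r1)(u - r2) = (u + 2)(u - 1)


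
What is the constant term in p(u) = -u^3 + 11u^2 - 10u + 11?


Read off the constant term: 11


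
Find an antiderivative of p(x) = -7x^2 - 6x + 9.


Reverse power rule on each term:
  ∫ -7x^2 dx = -(7/3)x^3
  ∫ -6x dx = -3x^2
  ∫ 9 dx = 9x
F(x) = -(7/3)x^3 - 3x^2 + 9x + C


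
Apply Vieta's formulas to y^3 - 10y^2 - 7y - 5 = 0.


Monic cubic y^3+by^2+cy+d=0: sum=-b, pairwise sum=c, product=-d.
b=-10, c=-7, d=-5
r1+r2+r3 = 10
r1r2+r1r3+r2r3 = -7
r1r2r3 = 5


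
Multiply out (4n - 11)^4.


Expand (4n - 11)^4 by repeated multiplication:
  (4n - 11)^2 = 16n^2 - 88n + 121
  (4n - 11)^3 = 64n^3 - 528n^2 + 1452n - 1331
= 256n^4 - 2816n^3 + 11616n^2 - 21296n + 14641


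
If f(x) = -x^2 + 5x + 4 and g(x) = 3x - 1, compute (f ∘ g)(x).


Substitute g(x) into f:
f(g(x)) = -1*(3x - 1)^2 + 5*(3x - 1) + 4
(3x - 1)^2 = 9x^2 - 6x + 1
Expand and combine: -9x^2 + 21x - 2


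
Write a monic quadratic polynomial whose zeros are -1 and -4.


p(x) = (x + 1)(x + 4)
Expand: x^2 + 5x + 4


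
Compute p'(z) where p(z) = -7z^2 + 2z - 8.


Apply the power rule term by term:
  d/dz(-7z^2) = -14z
  d/dz(2z) = 2
  d/dz(-8) = 0
p'(z) = -14z + 2


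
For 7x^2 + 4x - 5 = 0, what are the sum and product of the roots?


For ax^2+bx+c=0: sum = -b/a, product = c/a.
a=7, b=4, c=-5
Sum = -(4)/7 = -4/7
Product = (-5)/7 = -5/7


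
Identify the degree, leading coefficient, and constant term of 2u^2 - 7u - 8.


Highest power of u is 2, with coefficient 2. Constant term is -8.
Degree = 2, leading coefficient = 2, constant term = -8


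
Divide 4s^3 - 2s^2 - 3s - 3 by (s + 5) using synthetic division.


Synthetic division with c = -5. Coefficients: 4, -2, -3, -3
Bring down 4.
  4 * -5 = -20; -20 - 2 = -22
  -22 * -5 = 110; 110 - 3 = 107
  107 * -5 = -535; -535 - 3 = -538
Quotient: 4s^2 - 22s + 107, Remainder: -538


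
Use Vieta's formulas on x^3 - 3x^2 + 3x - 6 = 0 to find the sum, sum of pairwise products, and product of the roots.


Monic cubic x^3+bx^2+cx+d=0: sum=-b, pairwise sum=c, product=-d.
b=-3, c=3, d=-6
r1+r2+r3 = 3
r1r2+r1r3+r2r3 = 3
r1r2r3 = 6


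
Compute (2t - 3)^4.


Expand (2t - 3)^4 by repeated multiplication:
  (2t - 3)^2 = 4t^2 - 12t + 9
  (2t - 3)^3 = 8t^3 - 36t^2 + 54t - 27
= 16t^4 - 96t^3 + 216t^2 - 216t + 81


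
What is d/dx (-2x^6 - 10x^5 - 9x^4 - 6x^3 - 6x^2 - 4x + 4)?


Apply the power rule term by term:
  d/dx(-2x^6) = -12x^5
  d/dx(-10x^5) = -50x^4
  d/dx(-9x^4) = -36x^3
  d/dx(-6x^3) = -18x^2
  d/dx(-6x^2) = -12x
  d/dx(-4x) = -4
  d/dx(4) = 0
p'(x) = -12x^5 - 50x^4 - 36x^3 - 18x^2 - 12x - 4


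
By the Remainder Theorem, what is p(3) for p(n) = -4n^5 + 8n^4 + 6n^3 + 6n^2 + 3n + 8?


By the Remainder Theorem, the remainder equals p(3):
  -4*(3)^5 = -972
  8*(3)^4 = 648
  6*(3)^3 = 162
  6*(3)^2 = 54
  3*(3)^1 = 9
  constant: 8
Sum: -972 + 648 + 162 + 54 + 9 + 8 = -91


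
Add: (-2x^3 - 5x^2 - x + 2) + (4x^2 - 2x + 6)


Align terms by degree and add:
  -2x^3 - 5x^2 - x + 2
+ 4x^2 - 2x + 6
= -2x^3 - x^2 - 3x + 8


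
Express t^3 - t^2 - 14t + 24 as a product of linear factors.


Try integer roots (divisors of 24). t=3: p(3)=0.
Divide out (t - 3): quotient is t^2 + 2t - 8.
Factor the quadratic: (t - 2)(t + 4)
Result: (t - 3)(t - 2)(t + 4)


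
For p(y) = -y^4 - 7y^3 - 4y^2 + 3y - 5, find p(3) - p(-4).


p(3) = -302
p(-4) = 111
p(3) - p(-4) = -302 - 111 = -413


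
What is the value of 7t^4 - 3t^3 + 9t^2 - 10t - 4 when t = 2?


Using direct substitution:
  7 * (2)^4 = 112
  -3 * (2)^3 = -24
  9 * (2)^2 = 36
  -10 * (2)^1 = -20
  constant: -4
Sum = 112 - 24 + 36 - 20 - 4 = 100


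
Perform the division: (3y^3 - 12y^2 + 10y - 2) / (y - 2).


(3y^3 - 12y^2 + 10y - 2) / (y - 2)
Step 1: 3y^2 * (y - 2) = 3y^3 - 6y^2; subtract.
Step 2: -6y * (y - 2) = -6y^2 + 12y; subtract.
Step 3: -2 * (y - 2) = -2y + 4; subtract.
Quotient: 3y^2 - 6y - 2, Remainder: -6


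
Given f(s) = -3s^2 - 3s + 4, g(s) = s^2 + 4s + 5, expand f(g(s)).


Substitute g(s) into f:
f(g(s)) = -3*(s^2 + 4s + 5)^2 + (-3)*(s^2 + 4s + 5) + 4
(s^2 + 4s + 5)^2 = s^4 + 8s^3 + 26s^2 + 40s + 25
Expand and combine: -3s^4 - 24s^3 - 81s^2 - 132s - 86


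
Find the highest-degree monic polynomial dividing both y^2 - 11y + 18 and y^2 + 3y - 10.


Factor each:
  y^2 - 11y + 18 = (y - 2)(y - 9)
  y^2 + 3y - 10 = (y - 2)(y + 5)
Common monic factor: y - 2


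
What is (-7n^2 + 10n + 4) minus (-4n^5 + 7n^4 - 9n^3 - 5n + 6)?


Distribute the minus sign:
  (-7n^2 + 10n + 4)
- (-4n^5 + 7n^4 - 9n^3 - 5n + 6)
Negate second polynomial: 4n^5 - 7n^4 + 9n^3 + 5n - 6
Add: 4n^5 - 7n^4 + 9n^3 - 7n^2 + 15n - 2


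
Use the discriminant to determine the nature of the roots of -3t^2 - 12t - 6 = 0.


D = b^2 - 4ac = (-12)^2 - 4(-3)(-6) = 144 - 72 = 72
Since D > 0: two distinct irrational roots


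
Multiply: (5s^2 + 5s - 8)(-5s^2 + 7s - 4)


Distribute each term of the first polynomial:
  (5s^2)(-5s^2 + 7s - 4) = -25s^4 + 35s^3 - 20s^2
  (5s)(-5s^2 + 7s - 4) = -25s^3 + 35s^2 - 20s
  (-8)(-5s^2 + 7s - 4) = 40s^2 - 56s + 32
Sum: -25s^4 + 10s^3 + 55s^2 - 76s + 32


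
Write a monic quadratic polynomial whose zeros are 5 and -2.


p(z) = (z - 5)(z + 2)
Expand: z^2 - 3z - 10


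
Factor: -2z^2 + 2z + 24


Roots satisfy r1 + r2 = -b/a = 1 and r1*r2 = c/a = -12.
So r1 = -3, r2 = 4.
-2z^2 + 2z + 24 = -2(z - r1)(z - r2) = -2(z + 3)(z - 4)


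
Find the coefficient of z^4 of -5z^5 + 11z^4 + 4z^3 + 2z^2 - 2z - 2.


Read off the coefficient of z^4: 11


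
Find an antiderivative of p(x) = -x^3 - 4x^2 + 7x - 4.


Reverse power rule on each term:
  ∫ -x^3 dx = -(1/4)x^4
  ∫ -4x^2 dx = -(4/3)x^3
  ∫ 7x dx = (7/2)x^2
  ∫ -4 dx = -4x
F(x) = -(1/4)x^4 - (4/3)x^3 + (7/2)x^2 - 4x + C


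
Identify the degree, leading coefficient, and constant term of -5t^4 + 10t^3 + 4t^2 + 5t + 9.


Highest power of t is 4, with coefficient -5. Constant term is 9.
Degree = 4, leading coefficient = -5, constant term = 9


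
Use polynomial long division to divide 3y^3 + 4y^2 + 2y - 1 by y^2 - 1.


(3y^3 + 4y^2 + 2y - 1) / (y^2 - 1)
Step 1: 3y * (y^2 - 1) = 3y^3 - 3y; subtract.
Step 2: 4 * (y^2 - 1) = 4y^2 - 4; subtract.
Quotient: 3y + 4, Remainder: 5y + 3


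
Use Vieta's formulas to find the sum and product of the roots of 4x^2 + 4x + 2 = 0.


For ax^2+bx+c=0: sum = -b/a, product = c/a.
a=4, b=4, c=2
Sum = -(4)/4 = -1
Product = (2)/4 = 1/2


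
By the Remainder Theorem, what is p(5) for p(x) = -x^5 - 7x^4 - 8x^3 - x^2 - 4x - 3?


By the Remainder Theorem, the remainder equals p(5):
  -1*(5)^5 = -3125
  -7*(5)^4 = -4375
  -8*(5)^3 = -1000
  -1*(5)^2 = -25
  -4*(5)^1 = -20
  constant: -3
Sum: -3125 - 4375 - 1000 - 25 - 20 - 3 = -8548


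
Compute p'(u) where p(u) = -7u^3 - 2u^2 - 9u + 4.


Apply the power rule term by term:
  d/du(-7u^3) = -21u^2
  d/du(-2u^2) = -4u
  d/du(-9u) = -9
  d/du(4) = 0
p'(u) = -21u^2 - 4u - 9


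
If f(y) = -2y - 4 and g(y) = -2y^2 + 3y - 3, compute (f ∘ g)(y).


Substitute g(y) into f:
f(g(y)) = -2*(-2y^2 + 3y - 3) + (-4)
Expand and combine: 4y^2 - 6y + 2


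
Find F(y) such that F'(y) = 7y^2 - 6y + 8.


Reverse power rule on each term:
  ∫ 7y^2 dy = (7/3)y^3
  ∫ -6y dy = -3y^2
  ∫ 8 dy = 8y
F(y) = (7/3)y^3 - 3y^2 + 8y + C


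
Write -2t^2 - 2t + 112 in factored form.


Roots satisfy r1 + r2 = -b/a = -1 and r1*r2 = c/a = -56.
So r1 = 7, r2 = -8.
-2t^2 - 2t + 112 = -2(t - r1)(t - r2) = -2(t - 7)(t + 8)


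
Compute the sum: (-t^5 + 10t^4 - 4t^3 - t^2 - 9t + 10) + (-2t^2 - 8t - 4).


Align terms by degree and add:
  -t^5 + 10t^4 - 4t^3 - t^2 - 9t + 10
  -2t^2 - 8t - 4
= -t^5 + 10t^4 - 4t^3 - 3t^2 - 17t + 6


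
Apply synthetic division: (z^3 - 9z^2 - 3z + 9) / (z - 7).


Synthetic division with c = 7. Coefficients: 1, -9, -3, 9
Bring down 1.
  1 * 7 = 7; 7 - 9 = -2
  -2 * 7 = -14; -14 - 3 = -17
  -17 * 7 = -119; -119 + 9 = -110
Quotient: z^2 - 2z - 17, Remainder: -110


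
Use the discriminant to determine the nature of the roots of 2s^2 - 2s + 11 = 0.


D = b^2 - 4ac = (-2)^2 - 4(2)(11) = 4 - 88 = -84
Since D < 0: two complex conjugate roots (no real roots)


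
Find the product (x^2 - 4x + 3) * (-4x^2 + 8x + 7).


Distribute each term of the first polynomial:
  (x^2)(-4x^2 + 8x + 7) = -4x^4 + 8x^3 + 7x^2
  (-4x)(-4x^2 + 8x + 7) = 16x^3 - 32x^2 - 28x
  (3)(-4x^2 + 8x + 7) = -12x^2 + 24x + 21
Sum: -4x^4 + 24x^3 - 37x^2 - 4x + 21


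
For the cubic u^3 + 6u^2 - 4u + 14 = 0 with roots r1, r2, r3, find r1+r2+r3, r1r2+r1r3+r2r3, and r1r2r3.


Monic cubic u^3+bu^2+cu+d=0: sum=-b, pairwise sum=c, product=-d.
b=6, c=-4, d=14
r1+r2+r3 = -6
r1r2+r1r3+r2r3 = -4
r1r2r3 = -14


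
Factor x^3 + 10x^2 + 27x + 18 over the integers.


Try integer roots (divisors of 18). x=-3: p(-3)=0.
Divide out (x + 3): quotient is x^2 + 7x + 6.
Factor the quadratic: (x + 6)(x + 1)
Result: (x + 3)(x + 6)(x + 1)


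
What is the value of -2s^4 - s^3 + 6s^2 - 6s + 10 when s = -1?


Using direct substitution:
  -2 * (-1)^4 = -2
  -1 * (-1)^3 = 1
  6 * (-1)^2 = 6
  -6 * (-1)^1 = 6
  constant: 10
Sum = -2 + 1 + 6 + 6 + 10 = 21


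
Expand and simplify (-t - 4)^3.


Expand (-t - 4)^3 by repeated multiplication:
  (-t - 4)^2 = t^2 + 8t + 16
= -t^3 - 12t^2 - 48t - 64


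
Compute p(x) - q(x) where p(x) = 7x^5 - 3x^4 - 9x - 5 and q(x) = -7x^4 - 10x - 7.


Distribute the minus sign:
  (7x^5 - 3x^4 - 9x - 5)
- (-7x^4 - 10x - 7)
Negate second polynomial: 7x^4 + 10x + 7
Add: 7x^5 + 4x^4 + x + 2


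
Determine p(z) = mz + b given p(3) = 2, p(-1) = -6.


p(z) = mz + b. Using p(3)=2, p(-1)=-6:
m = (2 + 6)/(3 + 1) = 8/4 = 2
b = 2 - m*(3) = 2 - 6 = -4
p(z) = 2z - 4


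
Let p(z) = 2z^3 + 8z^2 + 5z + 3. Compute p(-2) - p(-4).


p(-2) = 9
p(-4) = -17
p(-2) - p(-4) = 9 + 17 = 26


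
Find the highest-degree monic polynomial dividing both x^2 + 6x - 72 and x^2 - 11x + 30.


Factor each:
  x^2 + 6x - 72 = (x - 6)(x + 12)
  x^2 - 11x + 30 = (x - 6)(x - 5)
Common monic factor: x - 6


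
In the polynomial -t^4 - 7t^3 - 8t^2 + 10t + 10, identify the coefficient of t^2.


Read off the coefficient of t^2: -8


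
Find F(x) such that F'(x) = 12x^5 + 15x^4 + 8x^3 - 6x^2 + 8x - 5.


Reverse power rule on each term:
  ∫ 12x^5 dx = 2x^6
  ∫ 15x^4 dx = 3x^5
  ∫ 8x^3 dx = 2x^4
  ∫ -6x^2 dx = -2x^3
  ∫ 8x dx = 4x^2
  ∫ -5 dx = -5x
F(x) = 2x^6 + 3x^5 + 2x^4 - 2x^3 + 4x^2 - 5x + C


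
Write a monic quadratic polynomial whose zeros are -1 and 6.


p(t) = (t + 1)(t - 6)
Expand: t^2 - 5t - 6


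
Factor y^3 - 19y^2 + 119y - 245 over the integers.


Try integer roots (divisors of -245). y=5: p(5)=0.
Divide out (y - 5): quotient is y^2 - 14y + 49.
Factor the quadratic: (y - 7)(y - 7)
Result: (y - 5)(y - 7)(y - 7)


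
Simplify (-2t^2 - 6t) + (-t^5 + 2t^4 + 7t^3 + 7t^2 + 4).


Align terms by degree and add:
  -2t^2 - 6t
  -t^5 + 2t^4 + 7t^3 + 7t^2 + 4
= -t^5 + 2t^4 + 7t^3 + 5t^2 - 6t + 4


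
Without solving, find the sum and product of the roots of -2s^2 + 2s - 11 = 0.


For as^2+bs+c=0: sum = -b/a, product = c/a.
a=-2, b=2, c=-11
Sum = -(2)/-2 = 1
Product = (-11)/-2 = 11/2


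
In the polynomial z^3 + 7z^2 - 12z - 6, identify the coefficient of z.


Read off the coefficient of z: -12


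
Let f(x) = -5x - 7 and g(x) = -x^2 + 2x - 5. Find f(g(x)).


Substitute g(x) into f:
f(g(x)) = -5*(-x^2 + 2x - 5) + (-7)
Expand and combine: 5x^2 - 10x + 18


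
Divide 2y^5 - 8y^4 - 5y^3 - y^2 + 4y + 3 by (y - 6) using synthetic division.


Synthetic division with c = 6. Coefficients: 2, -8, -5, -1, 4, 3
Bring down 2.
  2 * 6 = 12; 12 - 8 = 4
  4 * 6 = 24; 24 - 5 = 19
  19 * 6 = 114; 114 - 1 = 113
  113 * 6 = 678; 678 + 4 = 682
  682 * 6 = 4092; 4092 + 3 = 4095
Quotient: 2y^4 + 4y^3 + 19y^2 + 113y + 682, Remainder: 4095


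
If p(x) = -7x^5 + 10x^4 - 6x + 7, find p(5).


Using direct substitution:
  -7 * (5)^5 = -21875
  10 * (5)^4 = 6250
  0 * (5)^3 = 0
  0 * (5)^2 = 0
  -6 * (5)^1 = -30
  constant: 7
Sum = -21875 + 6250 + 0 + 0 - 30 + 7 = -15648


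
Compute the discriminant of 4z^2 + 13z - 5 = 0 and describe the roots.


D = b^2 - 4ac = (13)^2 - 4(4)(-5) = 169 + 80 = 249
Since D > 0: two distinct irrational roots


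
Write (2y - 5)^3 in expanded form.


Expand (2y - 5)^3 by repeated multiplication:
  (2y - 5)^2 = 4y^2 - 20y + 25
= 8y^3 - 60y^2 + 150y - 125


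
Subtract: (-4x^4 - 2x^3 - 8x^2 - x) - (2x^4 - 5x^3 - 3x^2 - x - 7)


Distribute the minus sign:
  (-4x^4 - 2x^3 - 8x^2 - x)
- (2x^4 - 5x^3 - 3x^2 - x - 7)
Negate second polynomial: -2x^4 + 5x^3 + 3x^2 + x + 7
Add: -6x^4 + 3x^3 - 5x^2 + 7


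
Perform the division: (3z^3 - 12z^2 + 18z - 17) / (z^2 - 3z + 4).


(3z^3 - 12z^2 + 18z - 17) / (z^2 - 3z + 4)
Step 1: 3z * (z^2 - 3z + 4) = 3z^3 - 9z^2 + 12z; subtract.
Step 2: -3 * (z^2 - 3z + 4) = -3z^2 + 9z - 12; subtract.
Quotient: 3z - 3, Remainder: -3z - 5


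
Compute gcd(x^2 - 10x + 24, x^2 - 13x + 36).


Factor each:
  x^2 - 10x + 24 = (x - 4)(x - 6)
  x^2 - 13x + 36 = (x - 4)(x - 9)
Common monic factor: x - 4


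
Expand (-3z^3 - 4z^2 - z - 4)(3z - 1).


Distribute each term of the first polynomial:
  (-3z^3)(3z - 1) = -9z^4 + 3z^3
  (-4z^2)(3z - 1) = -12z^3 + 4z^2
  (-z)(3z - 1) = -3z^2 + z
  (-4)(3z - 1) = -12z + 4
Sum: -9z^4 - 9z^3 + z^2 - 11z + 4


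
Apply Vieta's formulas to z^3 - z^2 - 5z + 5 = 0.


Monic cubic z^3+bz^2+cz+d=0: sum=-b, pairwise sum=c, product=-d.
b=-1, c=-5, d=5
r1+r2+r3 = 1
r1r2+r1r3+r2r3 = -5
r1r2r3 = -5


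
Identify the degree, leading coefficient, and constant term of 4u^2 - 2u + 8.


Highest power of u is 2, with coefficient 4. Constant term is 8.
Degree = 2, leading coefficient = 4, constant term = 8


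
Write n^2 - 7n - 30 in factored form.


Roots satisfy r1 + r2 = -b/a = 7 and r1*r2 = c/a = -30.
So r1 = 10, r2 = -3.
n^2 - 7n - 30 = (n - r1)(n - r2) = (n - 10)(n + 3)


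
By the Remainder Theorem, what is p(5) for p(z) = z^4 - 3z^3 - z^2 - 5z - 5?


By the Remainder Theorem, the remainder equals p(5):
  1*(5)^4 = 625
  -3*(5)^3 = -375
  -1*(5)^2 = -25
  -5*(5)^1 = -25
  constant: -5
Sum: 625 - 375 - 25 - 25 - 5 = 195


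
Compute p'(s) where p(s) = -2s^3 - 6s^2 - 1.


Apply the power rule term by term:
  d/ds(-2s^3) = -6s^2
  d/ds(-6s^2) = -12s
  d/ds(-1) = 0
p'(s) = -6s^2 - 12s


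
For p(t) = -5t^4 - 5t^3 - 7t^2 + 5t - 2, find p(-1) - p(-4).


p(-1) = -14
p(-4) = -1094
p(-1) - p(-4) = -14 + 1094 = 1080


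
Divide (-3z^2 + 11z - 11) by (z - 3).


(-3z^2 + 11z - 11) / (z - 3)
Step 1: -3z * (z - 3) = -3z^2 + 9z; subtract.
Step 2: 2 * (z - 3) = 2z - 6; subtract.
Quotient: -3z + 2, Remainder: -5


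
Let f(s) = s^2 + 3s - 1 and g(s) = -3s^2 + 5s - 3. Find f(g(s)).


Substitute g(s) into f:
f(g(s)) = 1*(-3s^2 + 5s - 3)^2 + 3*(-3s^2 + 5s - 3) + (-1)
(-3s^2 + 5s - 3)^2 = 9s^4 - 30s^3 + 43s^2 - 30s + 9
Expand and combine: 9s^4 - 30s^3 + 34s^2 - 15s - 1


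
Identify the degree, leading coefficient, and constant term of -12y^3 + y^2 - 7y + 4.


Highest power of y is 3, with coefficient -12. Constant term is 4.
Degree = 3, leading coefficient = -12, constant term = 4


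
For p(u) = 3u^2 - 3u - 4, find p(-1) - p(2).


p(-1) = 2
p(2) = 2
p(-1) - p(2) = 2 - 2 = 0


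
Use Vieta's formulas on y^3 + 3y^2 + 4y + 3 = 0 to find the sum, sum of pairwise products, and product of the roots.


Monic cubic y^3+by^2+cy+d=0: sum=-b, pairwise sum=c, product=-d.
b=3, c=4, d=3
r1+r2+r3 = -3
r1r2+r1r3+r2r3 = 4
r1r2r3 = -3


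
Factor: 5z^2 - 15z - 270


Roots satisfy r1 + r2 = -b/a = 3 and r1*r2 = c/a = -54.
So r1 = 9, r2 = -6.
5z^2 - 15z - 270 = 5(z - r1)(z - r2) = 5(z - 9)(z + 6)


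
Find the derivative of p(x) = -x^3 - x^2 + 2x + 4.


Apply the power rule term by term:
  d/dx(-x^3) = -3x^2
  d/dx(-x^2) = -2x
  d/dx(2x) = 2
  d/dx(4) = 0
p'(x) = -3x^2 - 2x + 2


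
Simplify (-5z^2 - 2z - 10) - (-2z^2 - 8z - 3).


Distribute the minus sign:
  (-5z^2 - 2z - 10)
- (-2z^2 - 8z - 3)
Negate second polynomial: 2z^2 + 8z + 3
Add: -3z^2 + 6z - 7


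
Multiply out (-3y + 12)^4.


Expand (-3y + 12)^4 by repeated multiplication:
  (-3y + 12)^2 = 9y^2 - 72y + 144
  (-3y + 12)^3 = -27y^3 + 324y^2 - 1296y + 1728
= 81y^4 - 1296y^3 + 7776y^2 - 20736y + 20736


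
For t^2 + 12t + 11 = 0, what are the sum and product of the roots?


For at^2+bt+c=0: sum = -b/a, product = c/a.
a=1, b=12, c=11
Sum = -(12)/1 = -12
Product = (11)/1 = 11


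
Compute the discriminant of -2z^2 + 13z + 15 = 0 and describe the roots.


D = b^2 - 4ac = (13)^2 - 4(-2)(15) = 169 + 120 = 289
Since D > 0: two distinct rational roots


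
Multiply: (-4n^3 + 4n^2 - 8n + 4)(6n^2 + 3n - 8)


Distribute each term of the first polynomial:
  (-4n^3)(6n^2 + 3n - 8) = -24n^5 - 12n^4 + 32n^3
  (4n^2)(6n^2 + 3n - 8) = 24n^4 + 12n^3 - 32n^2
  (-8n)(6n^2 + 3n - 8) = -48n^3 - 24n^2 + 64n
  (4)(6n^2 + 3n - 8) = 24n^2 + 12n - 32
Sum: -24n^5 + 12n^4 - 4n^3 - 32n^2 + 76n - 32


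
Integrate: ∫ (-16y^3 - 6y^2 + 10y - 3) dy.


Reverse power rule on each term:
  ∫ -16y^3 dy = -4y^4
  ∫ -6y^2 dy = -2y^3
  ∫ 10y dy = 5y^2
  ∫ -3 dy = -3y
F(y) = -4y^4 - 2y^3 + 5y^2 - 3y + C


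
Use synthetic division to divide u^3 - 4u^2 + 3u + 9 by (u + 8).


Synthetic division with c = -8. Coefficients: 1, -4, 3, 9
Bring down 1.
  1 * -8 = -8; -8 - 4 = -12
  -12 * -8 = 96; 96 + 3 = 99
  99 * -8 = -792; -792 + 9 = -783
Quotient: u^2 - 12u + 99, Remainder: -783


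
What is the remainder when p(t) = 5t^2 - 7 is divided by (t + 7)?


By the Remainder Theorem, the remainder equals p(-7):
  5*(-7)^2 = 245
  0*(-7)^1 = 0
  constant: -7
Sum: 245 + 0 - 7 = 238


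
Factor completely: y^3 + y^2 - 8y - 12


Try integer roots (divisors of -12). y=-2: p(-2)=0.
Divide out (y + 2): quotient is y^2 - y - 6.
Factor the quadratic: (y - 3)(y + 2)
Result: (y + 2)(y - 3)(y + 2)


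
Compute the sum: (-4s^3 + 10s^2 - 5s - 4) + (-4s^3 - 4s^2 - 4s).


Align terms by degree and add:
  -4s^3 + 10s^2 - 5s - 4
  -4s^3 - 4s^2 - 4s
= -8s^3 + 6s^2 - 9s - 4


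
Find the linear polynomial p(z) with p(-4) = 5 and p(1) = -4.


p(z) = mz + b. Using p(-4)=5, p(1)=-4:
m = (5 + 4)/(-4 - 1) = 9/-5 = -9/5
b = 5 - m*(-4) = 5 - 36/5 = -11/5
p(z) = -(9/5)z - (11/5)


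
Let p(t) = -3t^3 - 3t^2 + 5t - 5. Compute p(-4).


Using direct substitution:
  -3 * (-4)^3 = 192
  -3 * (-4)^2 = -48
  5 * (-4)^1 = -20
  constant: -5
Sum = 192 - 48 - 20 - 5 = 119


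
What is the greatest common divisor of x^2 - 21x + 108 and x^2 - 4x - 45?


Factor each:
  x^2 - 21x + 108 = (x - 9)(x - 12)
  x^2 - 4x - 45 = (x - 9)(x + 5)
Common monic factor: x - 9


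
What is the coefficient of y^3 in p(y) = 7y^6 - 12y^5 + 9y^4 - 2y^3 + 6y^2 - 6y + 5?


Read off the coefficient of y^3: -2


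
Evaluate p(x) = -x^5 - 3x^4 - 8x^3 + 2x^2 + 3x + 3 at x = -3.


Using direct substitution:
  -1 * (-3)^5 = 243
  -3 * (-3)^4 = -243
  -8 * (-3)^3 = 216
  2 * (-3)^2 = 18
  3 * (-3)^1 = -9
  constant: 3
Sum = 243 - 243 + 216 + 18 - 9 + 3 = 228


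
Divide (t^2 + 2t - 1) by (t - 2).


(t^2 + 2t - 1) / (t - 2)
Step 1: t * (t - 2) = t^2 - 2t; subtract.
Step 2: 4 * (t - 2) = 4t - 8; subtract.
Quotient: t + 4, Remainder: 7


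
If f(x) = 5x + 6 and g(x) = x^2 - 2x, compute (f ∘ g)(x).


Substitute g(x) into f:
f(g(x)) = 5*(x^2 - 2x) + 6
Expand and combine: 5x^2 - 10x + 6


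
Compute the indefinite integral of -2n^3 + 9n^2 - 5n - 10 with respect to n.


Reverse power rule on each term:
  ∫ -2n^3 dn = -(1/2)n^4
  ∫ 9n^2 dn = 3n^3
  ∫ -5n dn = -(5/2)n^2
  ∫ -10 dn = -10n
F(n) = -(1/2)n^4 + 3n^3 - (5/2)n^2 - 10n + C


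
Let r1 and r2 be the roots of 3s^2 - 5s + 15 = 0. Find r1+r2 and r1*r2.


For as^2+bs+c=0: sum = -b/a, product = c/a.
a=3, b=-5, c=15
Sum = -(-5)/3 = 5/3
Product = (15)/3 = 5


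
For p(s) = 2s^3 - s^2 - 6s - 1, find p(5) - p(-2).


p(5) = 194
p(-2) = -9
p(5) - p(-2) = 194 + 9 = 203


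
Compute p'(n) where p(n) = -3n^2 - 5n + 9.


Apply the power rule term by term:
  d/dn(-3n^2) = -6n
  d/dn(-5n) = -5
  d/dn(9) = 0
p'(n) = -6n - 5


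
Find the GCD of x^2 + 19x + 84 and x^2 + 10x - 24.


Factor each:
  x^2 + 19x + 84 = (x + 12)(x + 7)
  x^2 + 10x - 24 = (x + 12)(x - 2)
Common monic factor: x + 12


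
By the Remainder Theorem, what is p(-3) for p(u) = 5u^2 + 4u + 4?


By the Remainder Theorem, the remainder equals p(-3):
  5*(-3)^2 = 45
  4*(-3)^1 = -12
  constant: 4
Sum: 45 - 12 + 4 = 37


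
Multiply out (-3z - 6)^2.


Expand (-3z - 6)^2 by repeated multiplication:
= 9z^2 + 36z + 36


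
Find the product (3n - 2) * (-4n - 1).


Distribute each term of the first polynomial:
  (3n)(-4n - 1) = -12n^2 - 3n
  (-2)(-4n - 1) = 8n + 2
Sum: -12n^2 + 5n + 2


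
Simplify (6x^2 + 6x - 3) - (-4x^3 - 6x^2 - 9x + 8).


Distribute the minus sign:
  (6x^2 + 6x - 3)
- (-4x^3 - 6x^2 - 9x + 8)
Negate second polynomial: 4x^3 + 6x^2 + 9x - 8
Add: 4x^3 + 12x^2 + 15x - 11


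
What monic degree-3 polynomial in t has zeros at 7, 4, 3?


p(t) = (t - 7)(t - 4)(t - 3)
Expand: t^3 - 14t^2 + 61t - 84


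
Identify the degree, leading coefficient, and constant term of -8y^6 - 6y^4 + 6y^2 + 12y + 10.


Highest power of y is 6, with coefficient -8. Constant term is 10.
Degree = 6, leading coefficient = -8, constant term = 10


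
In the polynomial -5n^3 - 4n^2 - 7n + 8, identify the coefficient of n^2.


Read off the coefficient of n^2: -4


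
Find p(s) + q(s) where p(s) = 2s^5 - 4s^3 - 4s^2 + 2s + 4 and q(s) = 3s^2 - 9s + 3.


Align terms by degree and add:
  2s^5 - 4s^3 - 4s^2 + 2s + 4
+ 3s^2 - 9s + 3
= 2s^5 - 4s^3 - s^2 - 7s + 7


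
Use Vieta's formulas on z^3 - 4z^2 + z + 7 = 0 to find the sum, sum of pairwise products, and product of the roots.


Monic cubic z^3+bz^2+cz+d=0: sum=-b, pairwise sum=c, product=-d.
b=-4, c=1, d=7
r1+r2+r3 = 4
r1r2+r1r3+r2r3 = 1
r1r2r3 = -7


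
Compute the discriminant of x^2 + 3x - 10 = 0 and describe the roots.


D = b^2 - 4ac = (3)^2 - 4(1)(-10) = 9 + 40 = 49
Since D > 0: two distinct rational roots


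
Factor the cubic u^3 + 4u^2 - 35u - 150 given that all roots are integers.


Try integer roots (divisors of -150). u=6: p(6)=0.
Divide out (u - 6): quotient is u^2 + 10u + 25.
Factor the quadratic: (u + 5)(u + 5)
Result: (u - 6)(u + 5)(u + 5)


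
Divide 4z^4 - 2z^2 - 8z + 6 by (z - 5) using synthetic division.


Synthetic division with c = 5. Coefficients: 4, 0, -2, -8, 6
Bring down 4.
  4 * 5 = 20; 20 + 0 = 20
  20 * 5 = 100; 100 - 2 = 98
  98 * 5 = 490; 490 - 8 = 482
  482 * 5 = 2410; 2410 + 6 = 2416
Quotient: 4z^3 + 20z^2 + 98z + 482, Remainder: 2416


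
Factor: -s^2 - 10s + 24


Roots satisfy r1 + r2 = -b/a = -10 and r1*r2 = c/a = -24.
So r1 = 2, r2 = -12.
-s^2 - 10s + 24 = -(s - r1)(s - r2) = -(s - 2)(s + 12)


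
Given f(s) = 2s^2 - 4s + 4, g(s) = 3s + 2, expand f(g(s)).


Substitute g(s) into f:
f(g(s)) = 2*(3s + 2)^2 + (-4)*(3s + 2) + 4
(3s + 2)^2 = 9s^2 + 12s + 4
Expand and combine: 18s^2 + 12s + 4


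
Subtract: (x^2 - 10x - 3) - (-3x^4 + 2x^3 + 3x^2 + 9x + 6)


Distribute the minus sign:
  (x^2 - 10x - 3)
- (-3x^4 + 2x^3 + 3x^2 + 9x + 6)
Negate second polynomial: 3x^4 - 2x^3 - 3x^2 - 9x - 6
Add: 3x^4 - 2x^3 - 2x^2 - 19x - 9


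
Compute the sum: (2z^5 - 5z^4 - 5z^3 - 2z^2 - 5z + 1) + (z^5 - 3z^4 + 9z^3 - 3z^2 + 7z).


Align terms by degree and add:
  2z^5 - 5z^4 - 5z^3 - 2z^2 - 5z + 1
+ z^5 - 3z^4 + 9z^3 - 3z^2 + 7z
= 3z^5 - 8z^4 + 4z^3 - 5z^2 + 2z + 1


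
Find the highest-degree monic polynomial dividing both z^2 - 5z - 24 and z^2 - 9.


Factor each:
  z^2 - 5z - 24 = (z + 3)(z - 8)
  z^2 - 9 = (z + 3)(z - 3)
Common monic factor: z + 3


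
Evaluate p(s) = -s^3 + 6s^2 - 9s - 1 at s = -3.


Using direct substitution:
  -1 * (-3)^3 = 27
  6 * (-3)^2 = 54
  -9 * (-3)^1 = 27
  constant: -1
Sum = 27 + 54 + 27 - 1 = 107


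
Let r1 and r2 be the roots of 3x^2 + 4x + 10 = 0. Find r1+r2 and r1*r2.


For ax^2+bx+c=0: sum = -b/a, product = c/a.
a=3, b=4, c=10
Sum = -(4)/3 = -4/3
Product = (10)/3 = 10/3


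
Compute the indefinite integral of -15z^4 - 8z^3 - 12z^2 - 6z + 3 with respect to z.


Reverse power rule on each term:
  ∫ -15z^4 dz = -3z^5
  ∫ -8z^3 dz = -2z^4
  ∫ -12z^2 dz = -4z^3
  ∫ -6z dz = -3z^2
  ∫ 3 dz = 3z
F(z) = -3z^5 - 2z^4 - 4z^3 - 3z^2 + 3z + C


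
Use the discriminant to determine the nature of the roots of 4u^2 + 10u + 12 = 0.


D = b^2 - 4ac = (10)^2 - 4(4)(12) = 100 - 192 = -92
Since D < 0: two complex conjugate roots (no real roots)


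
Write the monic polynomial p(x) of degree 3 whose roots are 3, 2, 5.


p(x) = (x - 3)(x - 2)(x - 5)
Expand: x^3 - 10x^2 + 31x - 30


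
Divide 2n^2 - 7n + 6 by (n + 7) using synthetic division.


Synthetic division with c = -7. Coefficients: 2, -7, 6
Bring down 2.
  2 * -7 = -14; -14 - 7 = -21
  -21 * -7 = 147; 147 + 6 = 153
Quotient: 2n - 21, Remainder: 153


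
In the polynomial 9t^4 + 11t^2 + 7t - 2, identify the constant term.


Read off the constant term: -2


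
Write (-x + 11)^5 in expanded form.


Expand (-x + 11)^5 by repeated multiplication:
  (-x + 11)^2 = x^2 - 22x + 121
  (-x + 11)^3 = -x^3 + 33x^2 - 363x + 1331
  (-x + 11)^4 = x^4 - 44x^3 + 726x^2 - 5324x + 14641
= -x^5 + 55x^4 - 1210x^3 + 13310x^2 - 73205x + 161051


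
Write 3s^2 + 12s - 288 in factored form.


Roots satisfy r1 + r2 = -b/a = -4 and r1*r2 = c/a = -96.
So r1 = -12, r2 = 8.
3s^2 + 12s - 288 = 3(s - r1)(s - r2) = 3(s + 12)(s - 8)


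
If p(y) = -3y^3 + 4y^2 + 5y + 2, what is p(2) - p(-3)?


p(2) = 4
p(-3) = 104
p(2) - p(-3) = 4 - 104 = -100


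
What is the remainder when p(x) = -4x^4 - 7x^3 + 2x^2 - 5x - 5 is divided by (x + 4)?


By the Remainder Theorem, the remainder equals p(-4):
  -4*(-4)^4 = -1024
  -7*(-4)^3 = 448
  2*(-4)^2 = 32
  -5*(-4)^1 = 20
  constant: -5
Sum: -1024 + 448 + 32 + 20 - 5 = -529


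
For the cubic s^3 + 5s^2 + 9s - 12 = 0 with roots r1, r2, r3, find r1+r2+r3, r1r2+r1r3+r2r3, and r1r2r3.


Monic cubic s^3+bs^2+cs+d=0: sum=-b, pairwise sum=c, product=-d.
b=5, c=9, d=-12
r1+r2+r3 = -5
r1r2+r1r3+r2r3 = 9
r1r2r3 = 12


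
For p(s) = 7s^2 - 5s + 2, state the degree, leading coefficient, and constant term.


Highest power of s is 2, with coefficient 7. Constant term is 2.
Degree = 2, leading coefficient = 7, constant term = 2


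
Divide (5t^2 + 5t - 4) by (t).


(5t^2 + 5t - 4) / (t)
Step 1: 5t * (t) = 5t^2; subtract.
Step 2: 5 * (t) = 5t; subtract.
Quotient: 5t + 5, Remainder: -4


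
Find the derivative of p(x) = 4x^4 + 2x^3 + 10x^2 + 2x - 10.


Apply the power rule term by term:
  d/dx(4x^4) = 16x^3
  d/dx(2x^3) = 6x^2
  d/dx(10x^2) = 20x
  d/dx(2x) = 2
  d/dx(-10) = 0
p'(x) = 16x^3 + 6x^2 + 20x + 2


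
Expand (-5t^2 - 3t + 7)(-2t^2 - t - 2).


Distribute each term of the first polynomial:
  (-5t^2)(-2t^2 - t - 2) = 10t^4 + 5t^3 + 10t^2
  (-3t)(-2t^2 - t - 2) = 6t^3 + 3t^2 + 6t
  (7)(-2t^2 - t - 2) = -14t^2 - 7t - 14
Sum: 10t^4 + 11t^3 - t^2 - t - 14


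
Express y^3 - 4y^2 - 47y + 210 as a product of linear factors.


Try integer roots (divisors of 210). y=5: p(5)=0.
Divide out (y - 5): quotient is y^2 + y - 42.
Factor the quadratic: (y - 6)(y + 7)
Result: (y - 5)(y - 6)(y + 7)


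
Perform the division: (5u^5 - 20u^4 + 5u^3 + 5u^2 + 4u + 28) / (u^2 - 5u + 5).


(5u^5 - 20u^4 + 5u^3 + 5u^2 + 4u + 28) / (u^2 - 5u + 5)
Step 1: 5u^3 * (u^2 - 5u + 5) = 5u^5 - 25u^4 + 25u^3; subtract.
Step 2: 5u^2 * (u^2 - 5u + 5) = 5u^4 - 25u^3 + 25u^2; subtract.
Step 3: 5u * (u^2 - 5u + 5) = 5u^3 - 25u^2 + 25u; subtract.
Step 4: 5 * (u^2 - 5u + 5) = 5u^2 - 25u + 25; subtract.
Quotient: 5u^3 + 5u^2 + 5u + 5, Remainder: 4u + 3


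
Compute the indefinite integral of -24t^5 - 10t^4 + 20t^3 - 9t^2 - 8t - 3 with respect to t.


Reverse power rule on each term:
  ∫ -24t^5 dt = -4t^6
  ∫ -10t^4 dt = -2t^5
  ∫ 20t^3 dt = 5t^4
  ∫ -9t^2 dt = -3t^3
  ∫ -8t dt = -4t^2
  ∫ -3 dt = -3t
F(t) = -4t^6 - 2t^5 + 5t^4 - 3t^3 - 4t^2 - 3t + C


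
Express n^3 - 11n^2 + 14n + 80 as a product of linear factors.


Try integer roots (divisors of 80). n=-2: p(-2)=0.
Divide out (n + 2): quotient is n^2 - 13n + 40.
Factor the quadratic: (n - 8)(n - 5)
Result: (n + 2)(n - 8)(n - 5)


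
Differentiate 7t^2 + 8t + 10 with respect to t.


Apply the power rule term by term:
  d/dt(7t^2) = 14t
  d/dt(8t) = 8
  d/dt(10) = 0
p'(t) = 14t + 8


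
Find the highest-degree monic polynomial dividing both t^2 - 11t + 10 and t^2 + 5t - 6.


Factor each:
  t^2 - 11t + 10 = (t - 1)(t - 10)
  t^2 + 5t - 6 = (t - 1)(t + 6)
Common monic factor: t - 1


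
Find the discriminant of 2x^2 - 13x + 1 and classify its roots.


D = b^2 - 4ac = (-13)^2 - 4(2)(1) = 169 - 8 = 161
Since D > 0: two distinct irrational roots


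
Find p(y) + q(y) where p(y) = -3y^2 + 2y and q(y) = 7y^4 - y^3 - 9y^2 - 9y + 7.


Align terms by degree and add:
  -3y^2 + 2y
+ 7y^4 - y^3 - 9y^2 - 9y + 7
= 7y^4 - y^3 - 12y^2 - 7y + 7


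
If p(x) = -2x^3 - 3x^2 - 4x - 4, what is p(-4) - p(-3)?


p(-4) = 92
p(-3) = 35
p(-4) - p(-3) = 92 - 35 = 57


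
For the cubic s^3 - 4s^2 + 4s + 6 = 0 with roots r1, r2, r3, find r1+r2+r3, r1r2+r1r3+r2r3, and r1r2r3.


Monic cubic s^3+bs^2+cs+d=0: sum=-b, pairwise sum=c, product=-d.
b=-4, c=4, d=6
r1+r2+r3 = 4
r1r2+r1r3+r2r3 = 4
r1r2r3 = -6


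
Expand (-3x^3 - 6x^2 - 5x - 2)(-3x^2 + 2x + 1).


Distribute each term of the first polynomial:
  (-3x^3)(-3x^2 + 2x + 1) = 9x^5 - 6x^4 - 3x^3
  (-6x^2)(-3x^2 + 2x + 1) = 18x^4 - 12x^3 - 6x^2
  (-5x)(-3x^2 + 2x + 1) = 15x^3 - 10x^2 - 5x
  (-2)(-3x^2 + 2x + 1) = 6x^2 - 4x - 2
Sum: 9x^5 + 12x^4 - 10x^2 - 9x - 2


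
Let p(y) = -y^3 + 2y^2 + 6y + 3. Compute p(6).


Using direct substitution:
  -1 * (6)^3 = -216
  2 * (6)^2 = 72
  6 * (6)^1 = 36
  constant: 3
Sum = -216 + 72 + 36 + 3 = -105


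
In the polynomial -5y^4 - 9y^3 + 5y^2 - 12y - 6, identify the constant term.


Read off the constant term: -6


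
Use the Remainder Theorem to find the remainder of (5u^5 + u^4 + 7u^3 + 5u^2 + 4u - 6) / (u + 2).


By the Remainder Theorem, the remainder equals p(-2):
  5*(-2)^5 = -160
  1*(-2)^4 = 16
  7*(-2)^3 = -56
  5*(-2)^2 = 20
  4*(-2)^1 = -8
  constant: -6
Sum: -160 + 16 - 56 + 20 - 8 - 6 = -194
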